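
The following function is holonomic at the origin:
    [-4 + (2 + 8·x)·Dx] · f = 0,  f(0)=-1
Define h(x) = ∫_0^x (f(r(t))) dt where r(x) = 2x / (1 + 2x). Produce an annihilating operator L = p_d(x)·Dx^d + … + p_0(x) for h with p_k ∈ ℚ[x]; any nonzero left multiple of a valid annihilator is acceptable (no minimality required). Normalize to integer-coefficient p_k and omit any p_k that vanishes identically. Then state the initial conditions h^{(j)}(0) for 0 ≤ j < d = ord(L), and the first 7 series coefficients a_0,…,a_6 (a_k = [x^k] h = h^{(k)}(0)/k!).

f: a_k = -1, -2, 2, -4, 10, -28, 84, …
h₀=f(r): pull back L_f along r ⇒ L₀.
h=∫₀ˣh₀: take L = L₀·Dx.
L = -4·Dx + (1 + 12·x + 20·x^2)·Dx^2  (order 2).
h: a_k = 0, -1, -2, 16/3, -20, 96, -544, …
ICs: h(0) = 0, h′(0) = -1.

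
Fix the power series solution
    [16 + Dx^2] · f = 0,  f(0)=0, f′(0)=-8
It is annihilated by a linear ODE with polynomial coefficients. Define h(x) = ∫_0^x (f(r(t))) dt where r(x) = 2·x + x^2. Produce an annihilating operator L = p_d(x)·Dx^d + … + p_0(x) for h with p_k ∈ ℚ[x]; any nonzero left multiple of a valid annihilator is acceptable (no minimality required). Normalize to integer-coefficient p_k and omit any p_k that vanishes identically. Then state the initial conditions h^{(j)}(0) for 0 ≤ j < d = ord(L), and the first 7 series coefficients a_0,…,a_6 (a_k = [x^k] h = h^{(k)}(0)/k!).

f: a_k = 0, -8, 0, 64/3, 0, -256/15, 0, …
Change of var in L_f (x↦r) gives L₀.
Integrate: L := L₀·Dx.
L = (64 + 192·x + 192·x^2 + 64·x^3)·Dx - Dx^2 + (1 + x)·Dx^3  (order 3).
h: a_k = 0, 0, -8, -8/3, 128/3, 256/5, -3136/45, …
ICs: h(0) = 0, h′(0) = 0, h′′(0) = -16.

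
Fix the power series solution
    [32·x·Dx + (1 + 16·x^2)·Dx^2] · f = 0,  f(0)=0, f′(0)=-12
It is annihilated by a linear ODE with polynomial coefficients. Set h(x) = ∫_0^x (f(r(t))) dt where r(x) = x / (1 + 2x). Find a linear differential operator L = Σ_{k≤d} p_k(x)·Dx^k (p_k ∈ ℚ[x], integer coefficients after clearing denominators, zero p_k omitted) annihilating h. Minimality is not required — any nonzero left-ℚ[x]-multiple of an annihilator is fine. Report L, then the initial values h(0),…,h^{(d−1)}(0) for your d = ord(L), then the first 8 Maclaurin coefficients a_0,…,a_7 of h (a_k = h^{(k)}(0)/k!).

f: a_k = 0, -12, 0, 64, 0, -3072/5, 0, 49152/7, …
Substitute x→r, Dx→(1/r')Dx; clear ⇒ L₀.
h=∫h₀ ⇒ L = L₀·Dx.
L = (4 + 40·x)·Dx^2 + (1 + 4·x + 20·x^2)·Dx^3  (order 3).
h: a_k = 0, 0, -6, 8, 4, -288/5, 608/5, 1408/7, …
ICs: h(0) = 0, h′(0) = 0, h′′(0) = -12.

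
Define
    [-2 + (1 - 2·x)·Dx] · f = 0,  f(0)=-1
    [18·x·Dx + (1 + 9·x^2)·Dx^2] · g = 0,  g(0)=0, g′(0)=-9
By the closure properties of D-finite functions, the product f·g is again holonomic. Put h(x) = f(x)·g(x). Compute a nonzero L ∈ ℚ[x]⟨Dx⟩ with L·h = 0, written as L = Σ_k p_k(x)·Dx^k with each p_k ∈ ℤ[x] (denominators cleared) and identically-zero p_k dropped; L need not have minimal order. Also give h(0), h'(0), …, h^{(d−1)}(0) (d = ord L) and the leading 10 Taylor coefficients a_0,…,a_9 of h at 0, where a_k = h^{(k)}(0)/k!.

f: a_k = -1, -2, -4, -8, -16, -32, -64, -128, -256, -512, …
g: a_k = 0, -9, 0, 27, 0, -729/5, 0, 6561/7, 0, -6561, …
L₀ := L_f ⊗_s L_g (sym. prod.), ord ≤ 2.
L = 36·x + (4 - 18·x + 72·x^2)·Dx + (-1 + 2·x - 9·x^2 + 18·x^3)·Dx^2  (order 2).
h: a_k = 0, 9, 18, 9, 18, 909/5, 1818/5, -7353/35, -14706/35, 200223/35, …
ICs: h(0) = 0, h′(0) = 9.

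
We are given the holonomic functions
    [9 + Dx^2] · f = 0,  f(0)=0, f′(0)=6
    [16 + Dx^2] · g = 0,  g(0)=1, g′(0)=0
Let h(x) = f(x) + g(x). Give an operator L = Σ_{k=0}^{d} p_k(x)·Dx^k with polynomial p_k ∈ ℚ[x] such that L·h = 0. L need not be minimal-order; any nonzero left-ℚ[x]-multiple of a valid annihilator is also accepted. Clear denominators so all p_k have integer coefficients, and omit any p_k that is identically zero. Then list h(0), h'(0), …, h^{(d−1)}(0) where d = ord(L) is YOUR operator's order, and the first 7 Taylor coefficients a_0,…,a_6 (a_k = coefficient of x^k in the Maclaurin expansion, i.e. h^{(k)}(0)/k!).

f: a_k = 0, 6, 0, -9, 0, 81/20, 0, …
g: a_k = 1, 0, -8, 0, 32/3, 0, -256/45, …
L₀ := lclm(L_f,L_g); ord L₀ ≤ 2+2.
L = 144 + 25·Dx^2 + Dx^4  (order 4).
h: a_k = 1, 6, -8, -9, 32/3, 81/20, -256/45, …
ICs: h(0) = 1, h′(0) = 6, h′′(0) = -16, h′′′(0) = -54.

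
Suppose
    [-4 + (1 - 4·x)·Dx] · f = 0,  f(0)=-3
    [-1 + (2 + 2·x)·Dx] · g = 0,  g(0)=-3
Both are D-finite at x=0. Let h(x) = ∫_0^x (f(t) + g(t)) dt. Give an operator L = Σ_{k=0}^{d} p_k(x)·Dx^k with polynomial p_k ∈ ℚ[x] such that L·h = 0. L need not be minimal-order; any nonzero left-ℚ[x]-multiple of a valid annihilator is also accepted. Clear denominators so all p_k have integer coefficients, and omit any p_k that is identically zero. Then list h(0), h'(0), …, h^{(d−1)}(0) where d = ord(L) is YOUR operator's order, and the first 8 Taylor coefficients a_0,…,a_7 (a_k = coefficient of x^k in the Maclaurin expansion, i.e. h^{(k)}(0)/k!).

f: a_k = -3, -12, -48, -192, -768, -3072, -12288, -49152, …
g: a_k = -3, -3/2, 3/8, -3/16, 15/128, -21/256, 63/1024, -99/2048, …
f+g: L₀ = lclm(L_f,L_g), ord ≤ 1+1.
Integrate: L := L₀·Dx.
L = (-68 - 48·x)·Dx + (129 + 248·x + 144·x^2)·Dx^2 + (-14 + 18·x + 128·x^2 + 96·x^3)·Dx^3  (order 3).
h: a_k = 0, -6, -27/4, -127/8, -3075/64, -98289/640, -262151/512, -12582849/7168, …
ICs: h(0) = 0, h′(0) = -6, h′′(0) = -27/2.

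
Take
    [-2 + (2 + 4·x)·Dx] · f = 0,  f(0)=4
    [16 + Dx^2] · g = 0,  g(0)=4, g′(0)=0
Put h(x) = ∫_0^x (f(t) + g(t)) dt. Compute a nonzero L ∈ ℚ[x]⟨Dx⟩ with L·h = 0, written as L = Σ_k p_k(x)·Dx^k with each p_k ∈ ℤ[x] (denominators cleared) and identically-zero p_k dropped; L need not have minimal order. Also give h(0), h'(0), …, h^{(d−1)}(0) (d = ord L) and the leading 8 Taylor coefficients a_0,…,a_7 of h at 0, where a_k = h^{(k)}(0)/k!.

L = (-304 - 1024·x - 1024·x^2)·Dx + (240 + 1504·x + 3072·x^2 + 2048·x^3)·Dx^2 + (-19 - 64·x - 64·x^2)·Dx^3 + (15 + 94·x + 192·x^2 + 128·x^3)·Dx^4  (order 4).
h: a_k = 0, 8, 2, -34/3, 1/2, 241/30, 7/12, -5041/1260, …
ICs: h(0) = 0, h′(0) = 8, h′′(0) = 4, h′′′(0) = -68.

f: a_k = 4, 4, -2, 2, -5/2, 7/2, -21/4, 33/4, …
g: a_k = 4, 0, -32, 0, 128/3, 0, -1024/45, 0, …
h₀=f+g: left-lcm gives L₀, ord ≤ 3.
h=∫h₀ ⇒ L = L₀·Dx.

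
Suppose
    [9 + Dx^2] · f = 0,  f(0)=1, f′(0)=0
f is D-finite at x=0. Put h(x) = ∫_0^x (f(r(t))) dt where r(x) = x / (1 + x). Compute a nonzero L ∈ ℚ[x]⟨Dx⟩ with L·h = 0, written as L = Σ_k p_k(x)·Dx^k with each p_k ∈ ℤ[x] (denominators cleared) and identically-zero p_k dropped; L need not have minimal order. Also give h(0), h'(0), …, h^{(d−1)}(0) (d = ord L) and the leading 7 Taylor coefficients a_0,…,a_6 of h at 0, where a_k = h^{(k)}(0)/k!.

f: a_k = 1, 0, -9/2, 0, 27/8, 0, -81/80, …
L₀ from L_f via x↦r, Dx↦r'^{-1}Dx.
h=∫h₀ ⇒ L = L₀·Dx.
L = 9·Dx + (2 + 6·x + 6·x^2 + 2·x^3)·Dx^2 + (1 + 4·x + 6·x^2 + 4·x^3 + x^4)·Dx^3  (order 3).
h: a_k = 0, 1, 0, -3/2, 9/4, -81/40, 3/4, …
ICs: h(0) = 0, h′(0) = 1, h′′(0) = 0.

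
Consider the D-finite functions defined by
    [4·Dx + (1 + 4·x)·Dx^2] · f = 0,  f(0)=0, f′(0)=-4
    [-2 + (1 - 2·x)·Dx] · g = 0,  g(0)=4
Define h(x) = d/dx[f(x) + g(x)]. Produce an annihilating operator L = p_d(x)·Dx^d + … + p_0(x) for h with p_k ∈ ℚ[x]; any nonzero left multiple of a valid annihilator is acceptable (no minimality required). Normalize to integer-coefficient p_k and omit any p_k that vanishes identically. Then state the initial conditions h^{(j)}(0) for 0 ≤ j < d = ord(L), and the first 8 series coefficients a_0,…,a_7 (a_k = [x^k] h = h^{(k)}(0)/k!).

f: a_k = 0, -4, 8, -64/3, 64, -1024/5, 2048/3, -16384/7, …
g: a_k = 4, 8, 16, 32, 64, 128, 256, 512, …
Sum ⇒ L₀ = lclm(L_f,L_g) in ℚ(x)⟨Dx⟩.
Derive L from L₀ (diff closure).
L = (-28 - 16·x) + (1 - 40·x - 32·x^2)·Dx + (1 + 3·x - 6·x^2 - 8·x^3)·Dx^2  (order 2).
h: a_k = 4, 48, 32, 512, -384, 5632, -12800, 73728, …
ICs: h(0) = 4, h′(0) = 48.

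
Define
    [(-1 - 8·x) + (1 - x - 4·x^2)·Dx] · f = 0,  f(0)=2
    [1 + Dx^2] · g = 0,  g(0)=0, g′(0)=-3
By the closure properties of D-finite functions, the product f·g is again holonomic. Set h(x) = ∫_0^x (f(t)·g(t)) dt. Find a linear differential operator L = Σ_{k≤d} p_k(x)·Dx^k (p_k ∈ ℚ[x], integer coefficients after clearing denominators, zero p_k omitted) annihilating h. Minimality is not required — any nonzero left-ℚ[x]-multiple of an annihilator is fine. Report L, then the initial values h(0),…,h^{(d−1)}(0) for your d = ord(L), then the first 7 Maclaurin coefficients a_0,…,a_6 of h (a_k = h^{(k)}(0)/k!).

L = (7 + x + 4·x^2)·Dx + (2 + 16·x)·Dx^2 + (-1 + x + 4·x^2)·Dx^3  (order 3).
h: a_k = 0, 0, -3, -2, -29/4, -53/5, -1127/40, …
ICs: h(0) = 0, h′(0) = 0, h′′(0) = -6.

f: a_k = 2, 2, 10, 18, 58, 130, 362, …
g: a_k = 0, -3, 0, 1/2, 0, -1/40, 0, …
f·g: L₀ = L_f ⊗_s L_g, ord ≤ 1·2.
h=∫h₀ ⇒ L = L₀·Dx.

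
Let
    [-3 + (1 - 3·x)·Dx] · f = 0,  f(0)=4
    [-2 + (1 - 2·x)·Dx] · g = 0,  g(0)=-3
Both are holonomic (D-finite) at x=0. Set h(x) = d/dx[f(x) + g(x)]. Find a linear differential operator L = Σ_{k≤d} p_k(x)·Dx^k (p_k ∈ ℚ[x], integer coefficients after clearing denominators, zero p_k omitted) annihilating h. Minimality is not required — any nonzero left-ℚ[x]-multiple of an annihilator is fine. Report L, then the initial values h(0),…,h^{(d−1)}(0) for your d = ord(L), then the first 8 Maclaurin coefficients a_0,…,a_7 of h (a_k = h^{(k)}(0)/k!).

L = 36 + (-15 + 36·x)·Dx + (1 - 5·x + 6·x^2)·Dx^2  (order 2).
h: a_k = 6, 48, 252, 1104, 4380, 16344, 58548, 203808, …
ICs: h(0) = 6, h′(0) = 48.

f: a_k = 4, 12, 36, 108, 324, 972, 2916, 8748, …
g: a_k = -3, -6, -12, -24, -48, -96, -192, -384, …
L₀ := lclm(L_f,L_g); ord L₀ ≤ 1+1.
h=h₀': d/dx-closure on L₀ ⇒ L.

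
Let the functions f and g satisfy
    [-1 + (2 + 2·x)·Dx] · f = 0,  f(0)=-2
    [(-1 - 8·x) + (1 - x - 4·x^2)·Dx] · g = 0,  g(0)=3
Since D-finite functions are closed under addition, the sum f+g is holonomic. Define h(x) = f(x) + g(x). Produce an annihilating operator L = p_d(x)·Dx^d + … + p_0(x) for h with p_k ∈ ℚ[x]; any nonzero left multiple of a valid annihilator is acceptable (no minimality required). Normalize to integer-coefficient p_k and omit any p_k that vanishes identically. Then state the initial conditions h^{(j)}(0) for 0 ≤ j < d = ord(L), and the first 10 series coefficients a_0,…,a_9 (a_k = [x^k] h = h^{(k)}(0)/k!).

L = (21 + 75·x + 228·x^2 + 160·x^3) + (-41 - 174·x - 609·x^2 - 872·x^3 - 400·x^4)·Dx + (2 + 38·x + 30·x^2 - 198·x^3 - 352·x^4 - 160·x^5)·Dx^2  (order 2).
h: a_k = 1, 2, 61/4, 215/8, 5573/64, 24953/128, 278037/512, 1354719/1024, 57262509/16384, 287931701/32768, …
ICs: h(0) = 1, h′(0) = 2.

f: a_k = -2, -1, 1/4, -1/8, 5/64, -7/128, 21/512, -33/1024, 429/16384, -715/32768, …
g: a_k = 3, 3, 15, 27, 87, 195, 543, 1323, 3495, 8787, …
h₀=f+g: left-lcm gives L₀, ord ≤ 2.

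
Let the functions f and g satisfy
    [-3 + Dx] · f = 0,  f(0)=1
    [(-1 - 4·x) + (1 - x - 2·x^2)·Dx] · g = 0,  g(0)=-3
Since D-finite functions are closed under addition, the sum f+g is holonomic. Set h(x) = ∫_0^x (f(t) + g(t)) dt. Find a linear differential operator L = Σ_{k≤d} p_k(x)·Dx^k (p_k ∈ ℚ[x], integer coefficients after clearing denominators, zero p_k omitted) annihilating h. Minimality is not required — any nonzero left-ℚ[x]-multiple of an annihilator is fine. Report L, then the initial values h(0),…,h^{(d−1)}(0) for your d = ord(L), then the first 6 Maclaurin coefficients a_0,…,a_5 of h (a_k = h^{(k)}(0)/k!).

f: a_k = 1, 3, 9/2, 9/2, 27/8, 81/40, …
g: a_k = -3, -3, -9, -15, -33, -63, …
f+g: L₀ = lclm(L_f,L_g), ord ≤ 1+1.
∫: right-multiply L₀ by Dx.
L = (9 + 9·x + 126·x^2 + 72·x^3)·Dx + (3 - 30·x - 51·x^2 + 36·x^3 + 36·x^4)·Dx^2 + (-2 + 9·x + 3·x^2 - 20·x^3 - 12·x^4)·Dx^3  (order 3).
h: a_k = 0, -2, 0, -3/2, -21/8, -237/40, …
ICs: h(0) = 0, h′(0) = -2, h′′(0) = 0.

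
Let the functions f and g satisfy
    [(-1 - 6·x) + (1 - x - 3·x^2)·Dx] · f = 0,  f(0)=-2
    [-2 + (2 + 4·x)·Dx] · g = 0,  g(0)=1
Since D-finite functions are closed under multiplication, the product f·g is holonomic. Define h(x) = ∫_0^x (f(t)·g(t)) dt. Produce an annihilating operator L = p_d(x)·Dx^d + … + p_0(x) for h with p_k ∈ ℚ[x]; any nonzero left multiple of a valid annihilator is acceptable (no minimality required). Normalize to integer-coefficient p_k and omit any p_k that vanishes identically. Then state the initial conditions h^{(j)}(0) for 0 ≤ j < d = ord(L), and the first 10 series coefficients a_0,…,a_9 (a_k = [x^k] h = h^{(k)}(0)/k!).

L = (2 + 7·x + 9·x^2)·Dx + (-1 - x + 5·x^2 + 6·x^3)·Dx^2  (order 2).
h: a_k = 0, -2, -2, -3, -11/2, -191/20, -77/4, -2049/56, -2427/32, -9731/64, …
ICs: h(0) = 0, h′(0) = -2.

f: a_k = -2, -2, -8, -14, -38, -80, -194, -434, -1016, -2318, …
g: a_k = 1, 1, -1/2, 1/2, -5/8, 7/8, -21/16, 33/16, -429/128, 715/128, …
Product ⇒ symmetric product L₀, ord ≤ 1.
h=∫₀ˣh₀: take L = L₀·Dx.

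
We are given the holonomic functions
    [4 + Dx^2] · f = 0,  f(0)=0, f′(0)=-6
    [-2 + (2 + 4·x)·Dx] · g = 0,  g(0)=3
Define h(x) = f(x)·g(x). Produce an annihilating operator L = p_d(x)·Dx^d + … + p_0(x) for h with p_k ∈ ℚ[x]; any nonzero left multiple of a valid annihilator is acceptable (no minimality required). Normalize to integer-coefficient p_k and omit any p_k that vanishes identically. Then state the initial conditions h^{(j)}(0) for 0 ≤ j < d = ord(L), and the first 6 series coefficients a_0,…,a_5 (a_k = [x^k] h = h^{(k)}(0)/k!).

L = (7 + 16·x + 16·x^2) + (-2 - 4·x)·Dx + (1 + 4·x + 4·x^2)·Dx^2  (order 2).
h: a_k = 0, -18, -18, 21, 3, 57/20, …
ICs: h(0) = 0, h′(0) = -18.

f: a_k = 0, -6, 0, 4, 0, -4/5, …
g: a_k = 3, 3, -3/2, 3/2, -15/8, 21/8, …
h₀=f·g: eliminate ⇒ L₀, order ≤ 2·1.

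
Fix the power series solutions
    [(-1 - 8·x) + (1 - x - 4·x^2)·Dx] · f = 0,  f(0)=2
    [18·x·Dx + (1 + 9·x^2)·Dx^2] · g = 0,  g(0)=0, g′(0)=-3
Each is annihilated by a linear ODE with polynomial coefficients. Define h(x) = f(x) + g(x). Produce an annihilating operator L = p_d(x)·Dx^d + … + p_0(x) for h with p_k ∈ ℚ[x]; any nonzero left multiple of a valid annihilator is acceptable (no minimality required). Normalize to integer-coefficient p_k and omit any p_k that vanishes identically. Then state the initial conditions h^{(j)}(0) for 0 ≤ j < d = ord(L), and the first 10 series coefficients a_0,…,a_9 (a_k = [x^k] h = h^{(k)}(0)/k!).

L = (-90 + 360·x + 6462·x^2 + 14688·x^3 + 63936·x^4 + 31104·x^6)·Dx + (36 + 294·x + 324·x^2 + 3198·x^3 + 13680·x^4 + 46080·x^5 + 3888·x^6 + 31104·x^7)·Dx^2 + (-5 - 16·x - 160·x^2 + 96·x^3 - 555·x^4 + 2304·x^5 + 4896·x^6 + 1296·x^7 + 5184·x^8)·Dx^3  (order 3).
h: a_k = 2, -1, 10, 27, 58, 407/5, 362, 8361/7, 2330, 3671, …
ICs: h(0) = 2, h′(0) = -1, h′′(0) = 20.

f: a_k = 2, 2, 10, 18, 58, 130, 362, 882, 2330, 5858, …
g: a_k = 0, -3, 0, 9, 0, -243/5, 0, 2187/7, 0, -2187, …
Sum ⇒ L₀ = lclm(L_f,L_g) in ℚ(x)⟨Dx⟩.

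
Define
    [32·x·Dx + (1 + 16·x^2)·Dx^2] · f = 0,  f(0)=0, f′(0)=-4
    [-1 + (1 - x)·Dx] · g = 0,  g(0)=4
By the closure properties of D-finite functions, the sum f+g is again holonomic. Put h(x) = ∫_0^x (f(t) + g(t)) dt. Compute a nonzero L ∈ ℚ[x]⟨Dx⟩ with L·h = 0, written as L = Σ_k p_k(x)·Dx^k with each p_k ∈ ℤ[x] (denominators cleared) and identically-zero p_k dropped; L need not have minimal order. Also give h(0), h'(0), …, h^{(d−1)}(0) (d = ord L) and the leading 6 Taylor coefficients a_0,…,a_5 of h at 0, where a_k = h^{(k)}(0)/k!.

L = (32 - 128·x - 1536·x^2)·Dx^2 + (-19 + 32·x + 656·x^2 - 1536·x^3)·Dx^3 + (1 + 15·x + 240·x^3 - 256·x^4)·Dx^4  (order 4).
h: a_k = 0, 4, 0, 4/3, 19/3, 4/5, …
ICs: h(0) = 0, h′(0) = 4, h′′(0) = 0, h′′′(0) = 8.

f: a_k = 0, -4, 0, 64/3, 0, -1024/5, …
g: a_k = 4, 4, 4, 4, 4, 4, …
h₀=f+g: left-lcm gives L₀, ord ≤ 3.
h=∫h₀ ⇒ L = L₀·Dx.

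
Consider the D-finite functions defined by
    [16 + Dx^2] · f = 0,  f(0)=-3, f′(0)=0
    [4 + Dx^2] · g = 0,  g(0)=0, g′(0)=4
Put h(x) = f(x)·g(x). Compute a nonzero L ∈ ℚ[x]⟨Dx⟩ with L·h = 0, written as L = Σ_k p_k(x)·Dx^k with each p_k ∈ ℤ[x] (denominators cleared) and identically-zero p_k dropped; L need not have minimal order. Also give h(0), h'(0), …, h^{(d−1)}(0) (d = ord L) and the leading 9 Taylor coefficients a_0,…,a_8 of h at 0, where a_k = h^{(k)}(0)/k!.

f: a_k = -3, 0, 24, 0, -32, 0, 256/15, 0, -512/105, …
g: a_k = 0, 4, 0, -8/3, 0, 8/15, 0, -16/315, 0, …
f·g: L₀ = L_f ⊗_s L_g, ord ≤ 2·2.
L = 144 + 40·Dx^2 + Dx^4  (order 4).
h: a_k = 0, -12, 0, 104, 0, -968/5, 0, 17488/105, 0, …
ICs: h(0) = 0, h′(0) = -12, h′′(0) = 0, h′′′(0) = 624.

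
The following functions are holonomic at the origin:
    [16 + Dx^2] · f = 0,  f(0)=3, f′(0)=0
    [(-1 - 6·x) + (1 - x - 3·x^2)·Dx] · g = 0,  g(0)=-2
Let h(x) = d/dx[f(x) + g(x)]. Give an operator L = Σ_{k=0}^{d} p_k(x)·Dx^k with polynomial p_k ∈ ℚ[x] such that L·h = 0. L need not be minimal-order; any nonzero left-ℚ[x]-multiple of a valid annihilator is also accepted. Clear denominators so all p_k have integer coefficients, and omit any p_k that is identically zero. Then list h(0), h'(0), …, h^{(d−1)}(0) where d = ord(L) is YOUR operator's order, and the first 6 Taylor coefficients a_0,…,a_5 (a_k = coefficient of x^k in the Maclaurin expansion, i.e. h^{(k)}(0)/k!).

f: a_k = 3, 0, -24, 0, 32, 0, …
g: a_k = -2, -2, -8, -14, -38, -80, …
L₀ := lclm(L_f,L_g); ord L₀ ≤ 2+1.
h=h₀': d/dx-closure on L₀ ⇒ L.
L = (4672 + 20416·x + 66304·x^2 + 32640·x^3 + 66240·x^4 + 62208·x^5 + 62208·x^6) + (-464 - 2352·x + 3792·x^2 + 6752·x^3 - 2400·x^4 + 5184·x^5 + 24192·x^6 + 20736·x^7)·Dx + (292 + 1276·x + 4144·x^2 + 2040·x^3 + 4140·x^4 + 3888·x^5 + 3888·x^6)·Dx^2 + (-29 - 147·x + 237·x^2 + 422·x^3 - 150·x^4 + 324·x^5 + 1512·x^6 + 1296·x^7)·Dx^3  (order 3).
h: a_k = -2, -64, -42, -24, -400, -6332/5, …
ICs: h(0) = -2, h′(0) = -64, h′′(0) = -84.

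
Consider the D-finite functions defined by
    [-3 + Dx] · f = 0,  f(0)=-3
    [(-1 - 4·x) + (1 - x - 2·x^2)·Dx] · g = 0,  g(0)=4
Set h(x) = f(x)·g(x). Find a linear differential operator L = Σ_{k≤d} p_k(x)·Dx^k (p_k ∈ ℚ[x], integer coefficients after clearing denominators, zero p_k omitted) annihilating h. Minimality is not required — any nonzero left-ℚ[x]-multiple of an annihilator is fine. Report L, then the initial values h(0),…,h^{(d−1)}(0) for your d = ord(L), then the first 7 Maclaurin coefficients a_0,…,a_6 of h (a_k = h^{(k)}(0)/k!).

L = (4 + x - 6·x^2) + (-1 + x + 2·x^2)·Dx  (order 1).
h: a_k = -12, -48, -126, -276, -1137/2, -5724/5, -45879/20, …
ICs: h(0) = -12.

f: a_k = -3, -9, -27/2, -27/2, -81/8, -243/40, -243/80, …
g: a_k = 4, 4, 12, 20, 44, 84, 172, …
L₀ := L_f ⊗_s L_g (sym. prod.), ord ≤ 1.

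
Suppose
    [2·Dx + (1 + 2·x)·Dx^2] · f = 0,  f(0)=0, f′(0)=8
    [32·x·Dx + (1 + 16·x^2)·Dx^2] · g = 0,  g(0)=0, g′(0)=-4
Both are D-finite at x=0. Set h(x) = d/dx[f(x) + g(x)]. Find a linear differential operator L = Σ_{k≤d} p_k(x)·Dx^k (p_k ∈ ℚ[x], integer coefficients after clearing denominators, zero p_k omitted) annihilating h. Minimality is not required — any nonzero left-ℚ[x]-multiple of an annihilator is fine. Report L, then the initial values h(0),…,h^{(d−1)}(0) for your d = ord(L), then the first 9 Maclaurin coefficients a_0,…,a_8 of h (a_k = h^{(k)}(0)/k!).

L = (-32 - 192·x + 1536·x^2 + 1024·x^3) + (-20 - 64·x + 576·x^2 + 3072·x^3 + 2048·x^4)·Dx + (-1 + 14·x + 32·x^2 + 256·x^3 + 768·x^4 + 512·x^5)·Dx^2  (order 2).
h: a_k = 4, -16, 96, -64, -896, -256, 16896, -1024, -260096, …
ICs: h(0) = 4, h′(0) = -16.

f: a_k = 0, 8, -8, 32/3, -16, 128/5, -128/3, 512/7, -128, …
g: a_k = 0, -4, 0, 64/3, 0, -1024/5, 0, 16384/7, 0, …
Weyl lclm of L_f,L_g ⇒ L₀ (ord ≤ 4).
h₀' ⇒ L via d/dx closure of L₀.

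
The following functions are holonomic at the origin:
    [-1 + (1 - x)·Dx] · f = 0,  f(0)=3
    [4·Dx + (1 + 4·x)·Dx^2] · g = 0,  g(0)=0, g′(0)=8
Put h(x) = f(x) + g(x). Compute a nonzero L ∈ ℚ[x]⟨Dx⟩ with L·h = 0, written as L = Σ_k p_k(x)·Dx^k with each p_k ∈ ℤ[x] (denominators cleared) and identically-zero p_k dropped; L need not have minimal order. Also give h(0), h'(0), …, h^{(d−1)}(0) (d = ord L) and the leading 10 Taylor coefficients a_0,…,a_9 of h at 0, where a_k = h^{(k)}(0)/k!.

f: a_k = 3, 3, 3, 3, 3, 3, 3, 3, 3, 3, …
g: a_k = 0, 8, -16, 128/3, -128, 2048/5, -4096/3, 32768/7, -16384, 524288/9, …
Weyl lclm of L_f,L_g ⇒ L₀ (ord ≤ 3).
L = (44 + 16·x)·Dx + (-13 + 56·x + 32·x^2)·Dx^2 + (-3 - 11·x + 6·x^2 + 8·x^3)·Dx^3  (order 3).
h: a_k = 3, 11, -13, 137/3, -125, 2063/5, -4087/3, 32789/7, -16381, 524315/9, …
ICs: h(0) = 3, h′(0) = 11, h′′(0) = -26.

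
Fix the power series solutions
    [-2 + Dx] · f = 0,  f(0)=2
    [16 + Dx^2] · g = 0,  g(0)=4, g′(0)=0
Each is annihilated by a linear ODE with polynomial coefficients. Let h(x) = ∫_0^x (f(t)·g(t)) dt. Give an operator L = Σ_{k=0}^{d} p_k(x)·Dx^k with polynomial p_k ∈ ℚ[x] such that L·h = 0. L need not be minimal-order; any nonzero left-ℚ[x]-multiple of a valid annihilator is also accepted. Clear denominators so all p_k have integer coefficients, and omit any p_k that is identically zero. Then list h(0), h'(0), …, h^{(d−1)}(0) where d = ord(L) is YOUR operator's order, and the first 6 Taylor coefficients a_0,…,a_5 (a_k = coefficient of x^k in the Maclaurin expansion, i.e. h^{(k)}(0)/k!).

f: a_k = 2, 4, 4, 8/3, 4/3, 8/15, …
g: a_k = 4, 0, -32, 0, 128/3, 0, …
h₀=f·g: eliminate ⇒ L₀, order ≤ 1·2.
∫: right-multiply L₀ by Dx.
L = 20·Dx - 4·Dx^2 + Dx^3  (order 3).
h: a_k = 0, 8, 8, -16, -88/3, -112/15, …
ICs: h(0) = 0, h′(0) = 8, h′′(0) = 16.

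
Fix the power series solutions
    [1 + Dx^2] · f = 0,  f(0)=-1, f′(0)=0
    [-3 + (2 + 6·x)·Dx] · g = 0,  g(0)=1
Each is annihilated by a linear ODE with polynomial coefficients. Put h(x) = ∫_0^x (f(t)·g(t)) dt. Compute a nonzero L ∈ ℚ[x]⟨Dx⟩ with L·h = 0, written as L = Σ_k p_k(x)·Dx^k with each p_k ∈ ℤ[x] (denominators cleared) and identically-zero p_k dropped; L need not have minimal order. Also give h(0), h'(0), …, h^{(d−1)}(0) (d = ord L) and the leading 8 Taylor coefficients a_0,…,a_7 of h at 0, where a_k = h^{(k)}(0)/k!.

L = (31 + 24·x + 36·x^2)·Dx + (-12 - 36·x)·Dx^2 + (4 + 24·x + 36·x^2)·Dx^3  (order 3).
h: a_k = 0, -1, -3/4, 13/24, -15/64, 983/1920, -1501/1536, 618229/322560, …
ICs: h(0) = 0, h′(0) = -1, h′′(0) = -3/2.

f: a_k = -1, 0, 1/2, 0, -1/24, 0, 1/720, 0, …
g: a_k = 1, 3/2, -9/8, 27/16, -405/128, 1701/256, -15309/1024, 72171/2048, …
Sym-product of L_f,L_g gives L₀ (≤ ord 2).
h=∫₀ˣh₀: take L = L₀·Dx.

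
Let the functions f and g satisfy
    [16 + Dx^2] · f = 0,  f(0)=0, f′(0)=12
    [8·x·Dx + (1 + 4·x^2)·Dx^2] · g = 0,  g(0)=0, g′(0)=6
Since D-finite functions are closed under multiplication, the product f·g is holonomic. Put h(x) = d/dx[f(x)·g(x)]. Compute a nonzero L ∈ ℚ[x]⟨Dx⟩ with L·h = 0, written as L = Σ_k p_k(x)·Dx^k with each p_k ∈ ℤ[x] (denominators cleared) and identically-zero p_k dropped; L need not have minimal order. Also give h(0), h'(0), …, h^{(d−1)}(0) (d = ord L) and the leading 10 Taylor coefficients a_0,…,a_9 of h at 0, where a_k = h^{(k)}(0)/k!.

f: a_k = 0, 12, 0, -32, 0, 128/5, 0, -1024/105, 0, 2048/945, …
g: a_k = 0, 6, 0, -8, 0, 96/5, 0, -384/7, 0, 512/3, …
Sym-product of L_f,L_g gives L₀ (≤ ord 4).
h=h₀': d/dx-closure on L₀ ⇒ L.
L = (4096 + 58368·x^2 + 354304·x^4 + 983040·x^6 + 1867776·x^8 + 2621440·x^10 + 2097152·x^12) + (1984·x + 30208·x^3 + 158720·x^5 + 409600·x^7 + 655360·x^9 + 524288·x^11)·Dx + (336 + 5216·x^2 + 34560·x^4 + 114176·x^6 + 249856·x^8 + 360448·x^10 + 262144·x^12)·Dx^2 + (124·x + 1888·x^3 + 9920·x^5 + 25600·x^7 + 40960·x^9 + 32768·x^11)·Dx^3 + (5 + 98·x^2 + 776·x^4 + 3296·x^6 + 8320·x^8 + 12288·x^10 + 8192·x^12)·Dx^4  (order 4).
h: a_k = 0, 144, 0, -1152, 0, 3840, 0, -12288, 0, 13815808/315, …
ICs: h(0) = 0, h′(0) = 144, h′′(0) = 0, h′′′(0) = -6912.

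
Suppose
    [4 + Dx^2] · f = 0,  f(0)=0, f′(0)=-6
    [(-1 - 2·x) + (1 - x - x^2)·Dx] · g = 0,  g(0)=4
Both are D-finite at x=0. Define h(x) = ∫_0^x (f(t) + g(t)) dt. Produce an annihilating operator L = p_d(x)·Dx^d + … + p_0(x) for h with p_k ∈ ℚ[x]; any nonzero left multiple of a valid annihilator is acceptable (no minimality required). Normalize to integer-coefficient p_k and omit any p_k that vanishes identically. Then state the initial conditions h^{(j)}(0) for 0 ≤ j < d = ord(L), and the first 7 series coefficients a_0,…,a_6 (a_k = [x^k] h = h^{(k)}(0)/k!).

L = (-44 - 96·x - 32·x^2 - 48·x^3 - 40·x^4 - 16·x^5)·Dx + (16 - 20·x - 8·x^2 + 16·x^3 - 12·x^4 - 24·x^5 - 8·x^6)·Dx^2 + (-11 - 24·x - 8·x^2 - 12·x^3 - 10·x^4 - 4·x^5)·Dx^3 + (4 - 5·x - 2·x^2 + 4·x^3 - 3·x^4 - 6·x^5 - 2·x^6)·Dx^4  (order 4).
h: a_k = 0, 4, -1, 8/3, 4, 4, 26/5, …
ICs: h(0) = 0, h′(0) = 4, h′′(0) = -2, h′′′(0) = 16.

f: a_k = 0, -6, 0, 4, 0, -4/5, 0, …
g: a_k = 4, 4, 8, 12, 20, 32, 52, …
h₀=f+g: left-lcm gives L₀, ord ≤ 3.
Integrate: L := L₀·Dx.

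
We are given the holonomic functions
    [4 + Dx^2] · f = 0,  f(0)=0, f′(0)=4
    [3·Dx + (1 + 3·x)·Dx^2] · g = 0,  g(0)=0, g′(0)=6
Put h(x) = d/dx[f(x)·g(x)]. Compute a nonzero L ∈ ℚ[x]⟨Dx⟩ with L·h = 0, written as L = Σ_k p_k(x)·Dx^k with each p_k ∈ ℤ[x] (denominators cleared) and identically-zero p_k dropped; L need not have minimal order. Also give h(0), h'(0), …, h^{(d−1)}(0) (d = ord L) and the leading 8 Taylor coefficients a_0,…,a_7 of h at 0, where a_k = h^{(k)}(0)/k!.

f: a_k = 0, 4, 0, -8/3, 0, 8/15, 0, -16/315, …
g: a_k = 0, 6, -9, 18, -81/2, 486/5, -243, 4374/7, …
Sym-product of L_f,L_g gives L₀ (≤ ord 4).
h₀' ⇒ L via d/dx closure of L₀.
L = (-21880 - 49536·x - 195264·x^2 - 252288·x^3 + 225504·x^4 + 746496·x^5 + 373248·x^6) + (-9384 - 44856·x - 47520·x^2 + 90720·x^3 + 311040·x^4 + 186624·x^5)·Dx + (-6026 - 16344·x - 53892·x^2 - 32832·x^3 + 182736·x^4 + 373248·x^5 + 186624·x^6)·Dx^2 + (-2346 - 11214·x - 11880·x^2 + 22680·x^3 + 77760·x^4 + 46656·x^5)·Dx^3 + (-139 - 990·x - 1269·x^2 + 7560·x^3 + 31590·x^4 + 46656·x^5 + 23328·x^6)·Dx^4  (order 4).
h: a_k = 0, 48, -108, 224, -690, 2064, -30408/5, 377920/21, …
ICs: h(0) = 0, h′(0) = 48, h′′(0) = -216, h′′′(0) = 1344.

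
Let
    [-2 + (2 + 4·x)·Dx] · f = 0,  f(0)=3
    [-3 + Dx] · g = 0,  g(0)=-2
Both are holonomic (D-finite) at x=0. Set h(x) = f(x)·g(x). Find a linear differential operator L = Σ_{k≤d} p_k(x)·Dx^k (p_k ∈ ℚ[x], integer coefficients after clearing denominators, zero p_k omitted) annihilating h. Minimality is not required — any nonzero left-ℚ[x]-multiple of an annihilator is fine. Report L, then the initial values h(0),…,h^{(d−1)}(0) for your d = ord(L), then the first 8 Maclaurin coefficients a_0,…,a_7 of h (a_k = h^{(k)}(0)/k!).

f: a_k = 3, 3, -3/2, 3/2, -15/8, 21/8, -63/16, 99/16, …
g: a_k = -2, -6, -9, -9, -27/4, -81/20, -81/40, -243/280, …
L₀ := L_f ⊗_s L_g (sym. prod.), ord ≤ 1.
L = (-4 - 6·x) + (1 + 2·x)·Dx  (order 1).
h: a_k = -6, -24, -42, -48, -39, -132/5, -63/5, -288/35, …
ICs: h(0) = -6.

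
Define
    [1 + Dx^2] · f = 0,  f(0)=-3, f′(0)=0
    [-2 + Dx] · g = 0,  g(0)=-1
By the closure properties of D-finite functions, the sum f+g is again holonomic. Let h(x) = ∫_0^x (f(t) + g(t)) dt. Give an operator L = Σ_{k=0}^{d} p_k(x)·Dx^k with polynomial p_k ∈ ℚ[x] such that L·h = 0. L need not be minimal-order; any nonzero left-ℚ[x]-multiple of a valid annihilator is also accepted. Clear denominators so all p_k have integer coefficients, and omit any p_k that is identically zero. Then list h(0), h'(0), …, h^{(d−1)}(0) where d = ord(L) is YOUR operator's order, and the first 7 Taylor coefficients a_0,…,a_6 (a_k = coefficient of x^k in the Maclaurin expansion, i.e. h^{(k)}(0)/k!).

f: a_k = -3, 0, 3/2, 0, -1/8, 0, 1/240, …
g: a_k = -1, -2, -2, -4/3, -2/3, -4/15, -4/45, …
L₀ := lclm(L_f,L_g); ord L₀ ≤ 2+1.
h=∫₀ˣh₀: take L = L₀·Dx.
L = -2·Dx + Dx^2 - 2·Dx^3 + Dx^4  (order 4).
h: a_k = 0, -4, -1, -1/6, -1/3, -19/120, -2/45, …
ICs: h(0) = 0, h′(0) = -4, h′′(0) = -2, h′′′(0) = -1.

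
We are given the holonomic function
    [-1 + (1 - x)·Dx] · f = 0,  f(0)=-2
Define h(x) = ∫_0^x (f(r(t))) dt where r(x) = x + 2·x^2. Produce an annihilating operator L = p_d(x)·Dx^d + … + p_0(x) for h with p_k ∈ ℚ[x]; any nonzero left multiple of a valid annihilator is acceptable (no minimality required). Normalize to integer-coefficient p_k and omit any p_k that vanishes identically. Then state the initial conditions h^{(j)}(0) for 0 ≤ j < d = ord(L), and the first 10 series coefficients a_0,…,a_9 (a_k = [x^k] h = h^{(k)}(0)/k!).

f: a_k = -2, -2, -2, -2, -2, -2, -2, -2, -2, -2, …
Substitute x→r, Dx→(1/r')Dx; clear ⇒ L₀.
h=∫₀ˣh₀: take L = L₀·Dx.
L = (1 + 4·x)·Dx + (-1 + x + 2·x^2)·Dx^2  (order 2).
h: a_k = 0, -2, -1, -2, -5/2, -22/5, -7, -86/7, -85/4, -38, …
ICs: h(0) = 0, h′(0) = -2.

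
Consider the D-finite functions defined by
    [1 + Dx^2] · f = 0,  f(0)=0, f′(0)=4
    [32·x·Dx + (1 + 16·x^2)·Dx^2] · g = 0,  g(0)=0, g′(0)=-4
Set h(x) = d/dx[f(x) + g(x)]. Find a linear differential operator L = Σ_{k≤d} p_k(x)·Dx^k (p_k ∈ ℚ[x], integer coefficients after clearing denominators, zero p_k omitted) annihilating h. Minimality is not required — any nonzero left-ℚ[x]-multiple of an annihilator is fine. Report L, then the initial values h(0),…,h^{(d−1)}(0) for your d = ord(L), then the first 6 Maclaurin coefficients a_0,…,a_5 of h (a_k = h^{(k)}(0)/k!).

f: a_k = 0, 4, 0, -2/3, 0, 1/30, …
g: a_k = 0, -4, 0, 64/3, 0, -1024/5, …
Sum ⇒ L₀ = lclm(L_f,L_g) in ℚ(x)⟨Dx⟩.
Differentiate: ansatz ord ≤ ord L₀ ⇒ L.
L = (-6112·x + 99328·x^3 + 8192·x^5) + (-31 + 1072·x^2 + 25344·x^4 + 4096·x^6)·Dx + (-6112·x + 99328·x^3 + 8192·x^5)·Dx^2 + (-31 + 1072·x^2 + 25344·x^4 + 4096·x^6)·Dx^3  (order 3).
h: a_k = 0, 0, 62, 0, -6143/6, 0, …
ICs: h(0) = 0, h′(0) = 0, h′′(0) = 124.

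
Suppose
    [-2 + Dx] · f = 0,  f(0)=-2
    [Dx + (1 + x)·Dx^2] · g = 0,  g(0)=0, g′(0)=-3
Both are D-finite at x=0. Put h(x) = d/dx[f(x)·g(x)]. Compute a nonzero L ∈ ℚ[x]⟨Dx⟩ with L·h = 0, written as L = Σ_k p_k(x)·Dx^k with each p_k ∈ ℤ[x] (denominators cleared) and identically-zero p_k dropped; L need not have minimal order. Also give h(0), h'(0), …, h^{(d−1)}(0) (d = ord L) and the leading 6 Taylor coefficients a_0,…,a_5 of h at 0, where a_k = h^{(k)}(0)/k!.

f: a_k = -2, -4, -4, -8/3, -4/3, -8/15, …
g: a_k = 0, -3, 3/2, -1, 3/4, -3/5, …
L₀ := L_f ⊗_s L_g (sym. prod.), ord ≤ 2.
h₀' ⇒ L via d/dx closure of L₀.
L = (4 + 8·x + 8·x^2) + (-4 - 10·x - 8·x^2)·Dx + (1 + 3·x + 2·x^2)·Dx^2  (order 2).
h: a_k = 6, 18, 24, 18, 11, 4, …
ICs: h(0) = 6, h′(0) = 18.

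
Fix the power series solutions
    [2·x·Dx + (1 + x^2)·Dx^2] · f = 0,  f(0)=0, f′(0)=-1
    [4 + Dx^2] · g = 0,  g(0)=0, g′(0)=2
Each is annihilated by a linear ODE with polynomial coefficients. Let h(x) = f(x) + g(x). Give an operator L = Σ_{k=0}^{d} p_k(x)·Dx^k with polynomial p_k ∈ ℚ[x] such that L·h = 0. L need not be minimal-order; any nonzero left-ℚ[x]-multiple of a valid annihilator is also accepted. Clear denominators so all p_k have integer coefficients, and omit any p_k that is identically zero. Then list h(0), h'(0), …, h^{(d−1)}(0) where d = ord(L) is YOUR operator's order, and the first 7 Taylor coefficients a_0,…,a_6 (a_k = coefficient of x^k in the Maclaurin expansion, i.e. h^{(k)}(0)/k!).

L = (-32·x + 80·x^3 + 16·x^5)·Dx + (4 + 32·x^2 + 36·x^4 + 8·x^6)·Dx^2 + (-8·x + 20·x^3 + 4·x^5)·Dx^3 + (1 + 8·x^2 + 9·x^4 + 2·x^6)·Dx^4  (order 4).
h: a_k = 0, 1, 0, -1, 0, 1/15, 0, …
ICs: h(0) = 0, h′(0) = 1, h′′(0) = 0, h′′′(0) = -6.

f: a_k = 0, -1, 0, 1/3, 0, -1/5, 0, …
g: a_k = 0, 2, 0, -4/3, 0, 4/15, 0, …
h₀=f+g: left-lcm gives L₀, ord ≤ 4.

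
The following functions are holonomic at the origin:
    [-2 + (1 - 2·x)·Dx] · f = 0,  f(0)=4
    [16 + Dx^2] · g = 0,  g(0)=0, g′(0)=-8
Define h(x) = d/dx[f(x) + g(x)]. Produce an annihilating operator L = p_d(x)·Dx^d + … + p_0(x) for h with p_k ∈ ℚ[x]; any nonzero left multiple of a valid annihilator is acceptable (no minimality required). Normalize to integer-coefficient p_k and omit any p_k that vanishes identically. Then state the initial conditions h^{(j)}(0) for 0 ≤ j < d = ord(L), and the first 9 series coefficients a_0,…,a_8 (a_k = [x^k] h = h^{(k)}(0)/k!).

f: a_k = 4, 8, 16, 32, 64, 128, 256, 512, 1024, …
g: a_k = 0, -8, 0, 64/3, 0, -256/15, 0, 2048/315, 0, …
L₀ := lclm(L_f,L_g); ord L₀ ≤ 1+2.
h=h₀': d/dx-closure on L₀ ⇒ L.
L = (512 - 512·x + 512·x^2) + (-80 + 288·x - 384·x^2 + 256·x^3)·Dx + (32 - 32·x + 32·x^2)·Dx^2 + (-5 + 18·x - 24·x^2 + 16·x^3)·Dx^3  (order 3).
h: a_k = 0, 32, 160, 256, 1664/3, 1536, 163328/45, 8192, 5801984/315, …
ICs: h(0) = 0, h′(0) = 32, h′′(0) = 320.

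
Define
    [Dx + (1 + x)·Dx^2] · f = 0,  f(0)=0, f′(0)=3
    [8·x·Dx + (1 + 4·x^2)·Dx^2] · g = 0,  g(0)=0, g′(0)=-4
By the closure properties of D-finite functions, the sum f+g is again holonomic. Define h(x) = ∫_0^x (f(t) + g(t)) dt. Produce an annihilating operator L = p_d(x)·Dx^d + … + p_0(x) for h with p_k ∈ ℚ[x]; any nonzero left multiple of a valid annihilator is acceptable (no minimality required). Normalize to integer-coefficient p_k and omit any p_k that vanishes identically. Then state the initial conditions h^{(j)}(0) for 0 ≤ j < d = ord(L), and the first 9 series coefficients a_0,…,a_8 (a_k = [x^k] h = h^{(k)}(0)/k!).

L = (-8 - 24·x + 96·x^2 + 32·x^3)·Dx^2 + (-10 - 16·x + 72·x^2 + 192·x^3 + 64·x^4)·Dx^3 + (-1 + 7·x + 8·x^2 + 32·x^3 + 48·x^4 + 16·x^5)·Dx^4  (order 4).
h: a_k = 0, 0, -1/2, -1/2, 19/12, -3/20, -61/30, -1/14, 37/8, …
ICs: h(0) = 0, h′(0) = 0, h′′(0) = -1, h′′′(0) = -3.

f: a_k = 0, 3, -3/2, 1, -3/4, 3/5, -1/2, 3/7, -3/8, …
g: a_k = 0, -4, 0, 16/3, 0, -64/5, 0, 256/7, 0, …
L₀ := lclm(L_f,L_g); ord L₀ ≤ 2+2.
Integrate: L := L₀·Dx.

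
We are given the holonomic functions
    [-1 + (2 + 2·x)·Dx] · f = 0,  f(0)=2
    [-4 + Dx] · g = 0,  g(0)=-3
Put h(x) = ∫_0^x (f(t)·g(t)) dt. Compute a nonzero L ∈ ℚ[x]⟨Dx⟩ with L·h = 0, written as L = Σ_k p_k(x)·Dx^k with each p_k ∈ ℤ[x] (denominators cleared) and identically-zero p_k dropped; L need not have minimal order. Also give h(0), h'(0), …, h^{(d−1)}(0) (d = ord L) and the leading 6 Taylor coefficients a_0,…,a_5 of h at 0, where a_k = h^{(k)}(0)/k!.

f: a_k = 2, 1, -1/4, 1/8, -5/64, 7/128, …
g: a_k = -3, -12, -24, -32, -32, -128/5, …
f·g: L₀ = L_f ⊗_s L_g, ord ≤ 1·1.
h=∫h₀ ⇒ L = L₀·Dx.
L = (-9 - 8·x)·Dx + (2 + 2·x)·Dx^2  (order 2).
h: a_k = 0, -6, -27/2, -79/4, -683/32, -5841/320, …
ICs: h(0) = 0, h′(0) = -6.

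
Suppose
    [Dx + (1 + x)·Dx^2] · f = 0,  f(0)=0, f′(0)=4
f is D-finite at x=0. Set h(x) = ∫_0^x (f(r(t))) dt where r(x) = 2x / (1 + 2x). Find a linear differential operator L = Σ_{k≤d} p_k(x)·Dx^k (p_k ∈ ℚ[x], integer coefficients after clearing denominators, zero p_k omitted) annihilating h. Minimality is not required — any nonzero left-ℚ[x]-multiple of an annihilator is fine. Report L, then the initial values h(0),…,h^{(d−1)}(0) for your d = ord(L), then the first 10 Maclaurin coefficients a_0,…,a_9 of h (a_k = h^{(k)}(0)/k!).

f: a_k = 0, 4, -2, 4/3, -1, 4/5, -2/3, 4/7, -1/2, 4/9, …
f∘r: x↦r, Dx↦Dx/r' in L_f ⇒ L₀.
h=∫₀ˣh₀: take L = L₀·Dx.
L = (6 + 16·x)·Dx^2 + (1 + 6·x + 8·x^2)·Dx^3  (order 3).
h: a_k = 0, 0, 4, -8, 56/3, -48, 1984/15, -384, 8128/7, -10880/3, …
ICs: h(0) = 0, h′(0) = 0, h′′(0) = 8.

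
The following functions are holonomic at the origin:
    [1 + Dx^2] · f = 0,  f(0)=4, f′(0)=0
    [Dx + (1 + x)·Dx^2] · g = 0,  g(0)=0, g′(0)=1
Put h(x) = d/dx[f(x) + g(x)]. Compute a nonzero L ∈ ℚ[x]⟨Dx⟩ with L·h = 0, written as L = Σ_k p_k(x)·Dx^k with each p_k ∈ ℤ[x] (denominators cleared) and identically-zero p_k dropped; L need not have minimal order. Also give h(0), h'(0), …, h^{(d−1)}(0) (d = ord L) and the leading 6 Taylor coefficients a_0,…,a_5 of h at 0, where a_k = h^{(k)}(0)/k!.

f: a_k = 4, 0, -2, 0, 1/6, 0, …
g: a_k = 0, 1, -1/2, 1/3, -1/4, 1/5, …
Sum ⇒ L₀ = lclm(L_f,L_g) in ℚ(x)⟨Dx⟩.
Differentiate: ansatz ord ≤ ord L₀ ⇒ L.
L = (7 + 2·x + x^2) + (3 + 5·x + 3·x^2 + x^3)·Dx + (7 + 2·x + x^2)·Dx^2 + (3 + 5·x + 3·x^2 + x^3)·Dx^3  (order 3).
h: a_k = 1, -5, 1, -1/3, 1, -31/30, …
ICs: h(0) = 1, h′(0) = -5, h′′(0) = 2.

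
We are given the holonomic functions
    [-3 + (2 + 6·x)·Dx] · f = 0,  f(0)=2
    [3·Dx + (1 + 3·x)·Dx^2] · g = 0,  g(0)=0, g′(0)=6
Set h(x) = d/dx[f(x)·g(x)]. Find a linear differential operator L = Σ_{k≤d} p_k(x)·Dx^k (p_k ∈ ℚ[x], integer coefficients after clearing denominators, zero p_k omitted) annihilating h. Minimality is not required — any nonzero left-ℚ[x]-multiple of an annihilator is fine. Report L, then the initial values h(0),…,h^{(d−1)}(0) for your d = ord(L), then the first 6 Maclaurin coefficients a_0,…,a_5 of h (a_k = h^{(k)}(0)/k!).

f: a_k = 2, 3, -9/4, 27/8, -405/64, 1701/128, …
g: a_k = 0, 6, -9, 18, -81/2, 486/5, …
Sym-product of L_f,L_g gives L₀ (≤ ord 2).
h₀' ⇒ L via d/dx closure of L₀.
L = 9 + (24 + 72·x)·Dx + (4 + 24·x + 36·x^2)·Dx^2  (order 2).
h: a_k = 12, 0, -27/2, 54, -5751/32, 22599/40, …
ICs: h(0) = 12, h′(0) = 0.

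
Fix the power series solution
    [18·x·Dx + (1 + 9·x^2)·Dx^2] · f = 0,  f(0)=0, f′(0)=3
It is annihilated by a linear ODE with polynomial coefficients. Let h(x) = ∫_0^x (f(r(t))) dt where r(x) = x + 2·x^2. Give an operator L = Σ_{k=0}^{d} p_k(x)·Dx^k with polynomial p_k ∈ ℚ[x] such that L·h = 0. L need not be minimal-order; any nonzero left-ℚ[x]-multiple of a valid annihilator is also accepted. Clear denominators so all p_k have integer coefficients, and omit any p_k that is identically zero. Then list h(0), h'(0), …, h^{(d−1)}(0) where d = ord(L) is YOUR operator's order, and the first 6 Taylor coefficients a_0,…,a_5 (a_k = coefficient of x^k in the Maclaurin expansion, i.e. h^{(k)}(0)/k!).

L = (-4 + 18·x + 144·x^2 + 432·x^3 + 432·x^4)·Dx^2 + (1 + 4·x + 9·x^2 + 72·x^3 + 180·x^4 + 144·x^5)·Dx^3  (order 3).
h: a_k = 0, 0, 3/2, 2, -9/4, -54/5, …
ICs: h(0) = 0, h′(0) = 0, h′′(0) = 3.

f: a_k = 0, 3, 0, -9, 0, 243/5, …
h₀=f(r): pull back L_f along r ⇒ L₀.
Integrate: L := L₀·Dx.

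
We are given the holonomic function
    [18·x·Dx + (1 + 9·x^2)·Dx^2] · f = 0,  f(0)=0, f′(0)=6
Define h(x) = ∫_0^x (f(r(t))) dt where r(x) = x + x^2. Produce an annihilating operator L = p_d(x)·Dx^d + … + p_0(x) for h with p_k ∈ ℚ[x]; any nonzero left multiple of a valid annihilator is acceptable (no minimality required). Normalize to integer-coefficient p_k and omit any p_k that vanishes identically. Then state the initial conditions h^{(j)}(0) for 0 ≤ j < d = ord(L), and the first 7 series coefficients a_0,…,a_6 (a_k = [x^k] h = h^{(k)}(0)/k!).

f: a_k = 0, 6, 0, -18, 0, 486/5, 0, …
Substitute x→r, Dx→(1/r')Dx; clear ⇒ L₀.
h=∫₀ˣh₀: take L = L₀·Dx.
L = (-2 + 18·x + 72·x^2 + 108·x^3 + 54·x^4)·Dx^2 + (1 + 2·x + 9·x^2 + 36·x^3 + 45·x^4 + 18·x^5)·Dx^3  (order 3).
h: a_k = 0, 0, 3, 2, -9/2, -54/5, 36/5, …
ICs: h(0) = 0, h′(0) = 0, h′′(0) = 6.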